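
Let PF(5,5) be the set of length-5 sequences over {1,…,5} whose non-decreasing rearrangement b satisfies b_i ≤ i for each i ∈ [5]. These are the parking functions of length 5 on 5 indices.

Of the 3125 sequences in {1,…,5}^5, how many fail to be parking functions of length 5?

|PF(5,5)| = (5−5+1)·(5+1)^(5−1) = 1×1296 = 1296 (Konheim–Weiss)
Check (5,1,5,4,3) → sorted (1,3,4,5,5): b_2=3>2, not a PF.
So 3125 − 1296 = 1829 fail.

1829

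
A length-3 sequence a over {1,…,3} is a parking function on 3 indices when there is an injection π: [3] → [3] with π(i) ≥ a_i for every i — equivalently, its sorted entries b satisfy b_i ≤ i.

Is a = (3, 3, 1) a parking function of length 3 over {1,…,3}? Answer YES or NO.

NO

Order a: b = (1, 3, 3).
  b_1=1 ≤ 1
  b_2=3 > 2
  fails at i=2 ⇒ NO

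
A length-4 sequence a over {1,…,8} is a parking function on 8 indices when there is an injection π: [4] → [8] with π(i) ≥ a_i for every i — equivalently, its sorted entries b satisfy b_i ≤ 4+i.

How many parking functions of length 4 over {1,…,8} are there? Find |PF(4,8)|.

|PF(4,8)| = 5·9^3 = 5×729 = 3645 (Konheim–Weiss)
E.g. (4,8,6,5) → sorted (4,5,6,8): b_i ≤ 4+i ∀i, a PF.

3645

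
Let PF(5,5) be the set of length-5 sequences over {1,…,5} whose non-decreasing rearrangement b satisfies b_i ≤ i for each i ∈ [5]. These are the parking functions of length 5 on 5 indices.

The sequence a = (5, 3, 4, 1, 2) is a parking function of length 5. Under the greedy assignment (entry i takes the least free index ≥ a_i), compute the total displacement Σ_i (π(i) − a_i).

Σπ = 5·6/2 = 15 (π permutes [5]); Σa = 5+3+4+1+2 = 15; disp = 15−15 = 0.

0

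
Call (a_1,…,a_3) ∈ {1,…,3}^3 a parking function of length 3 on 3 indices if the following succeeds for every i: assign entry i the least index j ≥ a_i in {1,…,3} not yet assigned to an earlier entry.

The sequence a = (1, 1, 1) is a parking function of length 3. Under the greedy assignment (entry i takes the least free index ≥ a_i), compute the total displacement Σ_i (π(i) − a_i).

Σπ = 6 ({1..3} each once); Σa = 1+1+1 = 3; disp = 6−3 = 3.

3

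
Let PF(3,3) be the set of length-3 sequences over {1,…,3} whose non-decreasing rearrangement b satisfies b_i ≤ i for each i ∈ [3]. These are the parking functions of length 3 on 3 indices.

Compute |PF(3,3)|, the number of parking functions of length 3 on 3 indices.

16

#PF = 1·4^2 = 1×16 = 16 (Pollak)
Example (3,1,1) → sorted (1,1,3): b_i ≤ i ∀i, a PF.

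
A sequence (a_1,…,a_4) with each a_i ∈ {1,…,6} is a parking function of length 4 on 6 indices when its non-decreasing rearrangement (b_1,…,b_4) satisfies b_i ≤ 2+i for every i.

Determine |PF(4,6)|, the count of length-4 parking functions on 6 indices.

#PF = (6+1−4)·(6+1)^{4−1} = 3 · 343 = 1029
Example (5,5,4,2) → sorted (2,4,5,5): b_i ≤ 2+i ∀i, a PF.

1029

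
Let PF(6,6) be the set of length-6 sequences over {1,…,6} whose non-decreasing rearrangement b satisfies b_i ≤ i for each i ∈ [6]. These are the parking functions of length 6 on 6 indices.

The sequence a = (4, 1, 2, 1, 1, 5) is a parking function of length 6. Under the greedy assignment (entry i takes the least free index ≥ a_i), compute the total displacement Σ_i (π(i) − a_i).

7

Σπ(i) = 1+…+6 = 21; Σa = 4+1+2+1+1+5 = 14; disp = 21−14 = 7.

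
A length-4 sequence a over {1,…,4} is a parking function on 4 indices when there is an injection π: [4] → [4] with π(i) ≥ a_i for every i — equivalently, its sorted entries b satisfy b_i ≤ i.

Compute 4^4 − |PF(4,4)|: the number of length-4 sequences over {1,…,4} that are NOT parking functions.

131

Count = 1·5^3 = 1·125 = 125 (Pollak)
Example (3,4,2,4) → sorted (2,3,4,4): b_1=2>1, not a PF.
4^4 − 125 = 256 − 125 = 131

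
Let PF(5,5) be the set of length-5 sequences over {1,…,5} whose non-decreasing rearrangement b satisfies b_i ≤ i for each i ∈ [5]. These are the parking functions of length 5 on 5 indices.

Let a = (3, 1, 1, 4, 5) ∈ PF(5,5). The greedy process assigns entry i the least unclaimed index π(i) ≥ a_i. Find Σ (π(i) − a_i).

1

Σπ = 5·6/2 = 15 (π permutes [5]); Σa = 3+1+1+4+5 = 14; disp = 15−14 = 1.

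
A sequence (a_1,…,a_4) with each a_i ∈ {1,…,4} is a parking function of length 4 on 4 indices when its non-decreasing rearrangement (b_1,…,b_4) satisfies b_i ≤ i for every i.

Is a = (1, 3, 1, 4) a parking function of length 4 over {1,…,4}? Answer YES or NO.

Order a: b = (1, 1, 3, 4).
  b_1=1 ≤ 1
  b_2=1 ≤ 2
  b_3=3 ≤ 3
  b_4=4 ≤ 4
All bounds hold ⇒ YES

YES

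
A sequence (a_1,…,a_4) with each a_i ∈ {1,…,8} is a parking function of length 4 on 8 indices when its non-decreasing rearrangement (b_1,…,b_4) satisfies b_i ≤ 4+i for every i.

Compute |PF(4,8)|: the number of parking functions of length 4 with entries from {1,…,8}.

3645

|PF| = (9−4)·9^(4−1) = 5×729 = 3645
Check (7,4,4,4) → sorted (4,4,4,7): b_i ≤ 4+i ∀i, a PF.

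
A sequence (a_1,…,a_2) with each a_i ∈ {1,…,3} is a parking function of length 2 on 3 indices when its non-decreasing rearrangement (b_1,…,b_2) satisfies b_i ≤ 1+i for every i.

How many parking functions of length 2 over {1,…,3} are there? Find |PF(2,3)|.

8

#PF = (3−2+1)·(3+1)^(2−1) = 2×4 = 8 (Konheim–Weiss)
Check (2,3) → sorted (2,3): b_i ≤ 1+i ∀i, a PF.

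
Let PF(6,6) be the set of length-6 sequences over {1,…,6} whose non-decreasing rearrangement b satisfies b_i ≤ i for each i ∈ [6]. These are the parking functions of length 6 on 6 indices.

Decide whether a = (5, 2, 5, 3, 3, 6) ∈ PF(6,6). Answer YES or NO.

NO

Sorted: b = (2, 3, 3, 5, 5, 6).
  b_1=2 > 1
  fails at i=1 ⇒ NO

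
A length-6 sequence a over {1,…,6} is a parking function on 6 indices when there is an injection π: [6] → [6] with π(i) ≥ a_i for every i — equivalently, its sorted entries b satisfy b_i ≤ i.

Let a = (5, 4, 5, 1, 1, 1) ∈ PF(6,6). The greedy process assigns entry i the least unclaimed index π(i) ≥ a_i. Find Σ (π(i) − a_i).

Σπ(i) = 1+…+6 = 21; Σa = 5+4+5+1+1+1 = 17; disp = 21−17 = 4.

4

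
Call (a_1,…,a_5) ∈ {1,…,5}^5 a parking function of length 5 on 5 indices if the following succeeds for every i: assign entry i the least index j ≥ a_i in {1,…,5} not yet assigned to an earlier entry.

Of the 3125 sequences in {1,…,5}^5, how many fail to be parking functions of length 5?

|PF| = (5−5+1)·(5+1)^(5−1) = 1×1296 = 1296 (Pollak)
Example (2,5,5,2,3) → sorted (2,2,3,5,5): b_1=2>1, not a PF.
5^5 − 1296 = 3125 − 1296 = 1829

1829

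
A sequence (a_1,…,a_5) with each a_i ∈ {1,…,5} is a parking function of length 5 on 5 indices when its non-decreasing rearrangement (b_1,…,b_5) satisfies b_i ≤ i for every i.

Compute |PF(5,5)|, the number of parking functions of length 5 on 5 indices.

|PF| = (5+1−5)·(5+1)^{5−1} = 1 · 1296 = 1296 [KW]
Check (5,3,1,4,2) → sorted (1,2,3,4,5): b_i ≤ i ∀i, a PF.

1296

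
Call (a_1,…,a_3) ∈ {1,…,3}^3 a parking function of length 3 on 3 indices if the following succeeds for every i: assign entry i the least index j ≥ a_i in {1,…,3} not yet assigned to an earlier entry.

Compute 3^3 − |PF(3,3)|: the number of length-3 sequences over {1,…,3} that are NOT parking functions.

11

|PF(3,3)| = (4−3)·4^(3−1) = 1×16 = 16 (Pollak)
Example (3,2,3) → sorted (2,3,3): b_1=2>1, not a PF.
Total 27; non-PF = 27−16 = 11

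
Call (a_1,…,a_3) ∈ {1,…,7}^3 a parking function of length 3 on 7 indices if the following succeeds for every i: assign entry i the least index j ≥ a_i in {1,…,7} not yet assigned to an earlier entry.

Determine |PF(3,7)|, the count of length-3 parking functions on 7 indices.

|PF(3,7)| = (8−3)·8^(3−1) = 5·64 = 320 (Konheim–Weiss)
One tuple (6,4,3) → sorted (3,4,6): b_i ≤ 4+i ∀i, a PF.

320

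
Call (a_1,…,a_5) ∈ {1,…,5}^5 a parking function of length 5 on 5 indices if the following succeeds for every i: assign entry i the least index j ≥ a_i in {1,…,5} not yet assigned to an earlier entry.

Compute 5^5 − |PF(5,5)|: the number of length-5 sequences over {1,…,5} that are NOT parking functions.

|PF(5,5)| = (5+1−5)·(5+1)^{5−1} = 1·1296 = 1296 [KW]
One tuple (5,3,5,1,3) → sorted (1,3,3,5,5): b_2=3>2, not a PF.
5^5 − 1296 = 3125 − 1296 = 1829

1829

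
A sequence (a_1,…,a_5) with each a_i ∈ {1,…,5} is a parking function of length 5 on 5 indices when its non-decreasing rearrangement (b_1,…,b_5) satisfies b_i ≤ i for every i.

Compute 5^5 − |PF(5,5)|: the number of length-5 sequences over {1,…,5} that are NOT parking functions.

1829

#PF = (5+1−5)·(5+1)^{5−1} = 1·1296 = 1296 [KW]
E.g. (5,4,4,4,4) → sorted (4,4,4,4,5): b_1=4>1, not a PF.
So 3125 − 1296 = 1829 fail.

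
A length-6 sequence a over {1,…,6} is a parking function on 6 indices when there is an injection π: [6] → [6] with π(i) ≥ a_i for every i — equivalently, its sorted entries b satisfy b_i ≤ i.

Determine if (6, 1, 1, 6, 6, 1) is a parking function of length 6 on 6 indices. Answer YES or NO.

NO

Rearranged: b = (1, 1, 1, 6, 6, 6).
  b_1=1 ≤ 1
  b_2=1 ≤ 2
  b_3=1 ≤ 3
  b_4=6 > 4
  fails at i=4 ⇒ NO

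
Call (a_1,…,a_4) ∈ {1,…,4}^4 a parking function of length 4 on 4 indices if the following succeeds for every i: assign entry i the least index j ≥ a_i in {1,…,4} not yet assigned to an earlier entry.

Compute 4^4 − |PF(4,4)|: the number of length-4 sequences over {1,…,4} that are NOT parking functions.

|PF(4,4)| = (5−4)·5^(4−1) = 1×125 = 125
One tuple (4,4,3,4) → sorted (3,4,4,4): b_1=3>1, not a PF.
Total 256; non-PF = 256−125 = 131

131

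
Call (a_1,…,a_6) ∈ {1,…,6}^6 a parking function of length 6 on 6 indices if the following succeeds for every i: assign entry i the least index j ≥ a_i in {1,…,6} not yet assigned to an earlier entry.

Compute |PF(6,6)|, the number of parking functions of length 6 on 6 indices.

16807

|PF| = (7−6)·7^(6−1) = 1×16807 = 16807 [KW]
Check (3,3,6,1,2,4) → sorted (1,2,3,3,4,6): b_i ≤ i ∀i, a PF.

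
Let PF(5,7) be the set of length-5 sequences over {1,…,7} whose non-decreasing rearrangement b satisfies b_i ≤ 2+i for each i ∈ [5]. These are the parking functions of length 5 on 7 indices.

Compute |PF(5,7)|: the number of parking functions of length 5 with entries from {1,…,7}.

12288

Count = (7+1−5)·(7+1)^{5−1} = 3 · 4096 = 12288
Check (5,7,3,2,5) → sorted (2,3,5,5,7): b_i ≤ 2+i ∀i, a PF.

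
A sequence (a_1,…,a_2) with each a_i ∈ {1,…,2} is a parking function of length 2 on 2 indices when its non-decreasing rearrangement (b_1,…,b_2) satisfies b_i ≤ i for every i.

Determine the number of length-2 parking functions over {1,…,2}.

3

Count = 1·3^1 = 1×3 = 3
Check (1,1) → sorted (1,1): b_i ≤ i ∀i, a PF.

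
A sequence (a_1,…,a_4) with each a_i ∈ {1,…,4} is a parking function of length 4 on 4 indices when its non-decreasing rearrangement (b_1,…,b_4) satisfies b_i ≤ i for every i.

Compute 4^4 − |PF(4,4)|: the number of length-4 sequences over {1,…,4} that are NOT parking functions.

131

#PF = (4+1−4)·(4+1)^{4−1} = 1×125 = 125 [KW]
One tuple (4,4,4,4) → sorted (4,4,4,4): b_1=4>1, not a PF.
So 256 − 125 = 131 fail.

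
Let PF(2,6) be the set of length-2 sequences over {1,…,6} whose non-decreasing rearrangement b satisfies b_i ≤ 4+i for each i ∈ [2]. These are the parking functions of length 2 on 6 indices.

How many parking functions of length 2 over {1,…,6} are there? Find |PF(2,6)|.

35

#PF = (6−2+1)·(6+1)^(2−1) = 5×7 = 35 [KW]
Check (3,2) → sorted (2,3): b_i ≤ 4+i ∀i, a PF.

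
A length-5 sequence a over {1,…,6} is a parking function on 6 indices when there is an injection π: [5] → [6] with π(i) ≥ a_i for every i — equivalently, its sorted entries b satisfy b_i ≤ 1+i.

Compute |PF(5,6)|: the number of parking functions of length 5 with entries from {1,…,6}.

4802

|PF| = (6−5+1)·(6+1)^(5−1) = 2 · 2401 = 4802 [KW]
Check (5,6,2,4,2) → sorted (2,2,4,5,6): b_i ≤ 1+i ∀i, a PF.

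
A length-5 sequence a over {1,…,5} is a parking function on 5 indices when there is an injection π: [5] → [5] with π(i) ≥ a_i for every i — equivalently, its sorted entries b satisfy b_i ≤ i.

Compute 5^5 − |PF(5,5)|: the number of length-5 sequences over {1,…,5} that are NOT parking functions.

1829

#PF = (6−5)·6^(5−1) = 1×1296 = 1296
One tuple (4,5,4,5,2) → sorted (2,4,4,5,5): b_1=2>1, not a PF.
Total 3125; non-PF = 3125−1296 = 1829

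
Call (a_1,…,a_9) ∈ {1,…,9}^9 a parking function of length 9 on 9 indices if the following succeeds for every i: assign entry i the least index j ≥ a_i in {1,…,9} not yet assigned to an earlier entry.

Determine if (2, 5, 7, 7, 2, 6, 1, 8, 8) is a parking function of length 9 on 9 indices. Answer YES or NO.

Rearranged: b = (1, 2, 2, 5, 6, 7, 7, 8, 8).
  b_1=1 ≤ 1
  b_2=2 ≤ 2
  b_3=2 ≤ 3
  b_4=5 > 4
  fails at i=4 ⇒ NO

NO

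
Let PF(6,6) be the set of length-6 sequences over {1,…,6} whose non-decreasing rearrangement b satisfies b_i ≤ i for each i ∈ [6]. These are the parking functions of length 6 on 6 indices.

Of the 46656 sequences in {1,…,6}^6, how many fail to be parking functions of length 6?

29849

|PF(6,6)| = 1·7^5 = 1×16807 = 16807
Check (4,4,5,6,5,3) → sorted (3,4,4,5,5,6): b_1=3>1, not a PF.
Total 46656; non-PF = 46656−16807 = 29849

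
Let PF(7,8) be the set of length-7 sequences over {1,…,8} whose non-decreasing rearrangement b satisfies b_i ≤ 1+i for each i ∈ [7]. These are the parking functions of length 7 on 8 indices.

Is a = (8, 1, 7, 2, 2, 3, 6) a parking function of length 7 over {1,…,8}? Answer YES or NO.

Order a: b = (1, 2, 2, 3, 6, 7, 8).
  b_1=1 ≤ 2
  b_2=2 ≤ 3
  b_3=2 ≤ 4
  b_4=3 ≤ 5
  b_5=6 ≤ 6
  b_6=7 ≤ 7
  b_7=8 ≤ 8
All bounds hold ⇒ YES

YES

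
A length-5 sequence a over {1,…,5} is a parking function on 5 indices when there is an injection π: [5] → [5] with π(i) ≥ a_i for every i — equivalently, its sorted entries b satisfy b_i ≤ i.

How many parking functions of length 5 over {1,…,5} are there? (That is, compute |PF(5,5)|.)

1296

Count = (5+1−5)·(5+1)^{5−1} = 1 · 1296 = 1296 (Pollak)
One tuple (1,2,3,2,4) → sorted (1,2,2,3,4): b_i ≤ i ∀i, a PF.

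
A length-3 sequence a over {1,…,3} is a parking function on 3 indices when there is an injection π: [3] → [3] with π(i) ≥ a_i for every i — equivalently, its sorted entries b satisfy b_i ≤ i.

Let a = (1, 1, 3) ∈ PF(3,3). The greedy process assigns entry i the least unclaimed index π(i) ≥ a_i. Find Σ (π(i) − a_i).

Σπ = 3·4/2 = 6 (π permutes [3]); Σa = 1+1+3 = 5; disp = 6−5 = 1.

1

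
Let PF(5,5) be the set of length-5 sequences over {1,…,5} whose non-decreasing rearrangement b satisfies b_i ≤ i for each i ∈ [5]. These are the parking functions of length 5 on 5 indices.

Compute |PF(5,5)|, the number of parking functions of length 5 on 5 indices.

1296

#PF = (5+1−5)·(5+1)^{5−1} = 1 · 1296 = 1296 (Konheim–Weiss)
One tuple (1,5,1,1,4) → sorted (1,1,1,4,5): b_i ≤ i ∀i, a PF.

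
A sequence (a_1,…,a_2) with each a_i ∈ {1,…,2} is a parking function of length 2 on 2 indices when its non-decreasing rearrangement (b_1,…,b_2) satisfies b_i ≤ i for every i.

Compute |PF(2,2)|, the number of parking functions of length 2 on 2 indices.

3

|PF| = (2−2+1)·(2+1)^(2−1) = 1 · 3 = 3 (Pollak)
E.g. (1,2) → sorted (1,2): b_i ≤ i ∀i, a PF.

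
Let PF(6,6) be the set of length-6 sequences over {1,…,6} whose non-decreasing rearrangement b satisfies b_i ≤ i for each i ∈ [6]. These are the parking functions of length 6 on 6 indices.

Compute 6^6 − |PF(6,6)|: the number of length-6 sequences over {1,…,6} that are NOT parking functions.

29849

Count = (7−6)·7^(6−1) = 1×16807 = 16807 [KW]
Check (4,4,1,4,4,6) → sorted (1,4,4,4,4,6): b_2=4>2, not a PF.
So 46656 − 16807 = 29849 fail.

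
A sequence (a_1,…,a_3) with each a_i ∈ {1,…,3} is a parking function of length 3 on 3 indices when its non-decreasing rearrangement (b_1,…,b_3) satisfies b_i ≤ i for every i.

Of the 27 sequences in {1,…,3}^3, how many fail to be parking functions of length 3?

|PF| = 1·4^2 = 1·16 = 16 [KW]
Check (3,2,3) → sorted (2,3,3): b_1=2>1, not a PF.
3^3 − 16 = 27 − 16 = 11

11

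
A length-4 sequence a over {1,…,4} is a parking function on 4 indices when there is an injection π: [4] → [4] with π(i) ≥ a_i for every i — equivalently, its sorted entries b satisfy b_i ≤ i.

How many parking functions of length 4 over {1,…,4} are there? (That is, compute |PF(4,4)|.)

Count = (5−4)·5^(4−1) = 1 · 125 = 125 (Pollak)
Example (3,2,1,4) → sorted (1,2,3,4): b_i ≤ i ∀i, a PF.

125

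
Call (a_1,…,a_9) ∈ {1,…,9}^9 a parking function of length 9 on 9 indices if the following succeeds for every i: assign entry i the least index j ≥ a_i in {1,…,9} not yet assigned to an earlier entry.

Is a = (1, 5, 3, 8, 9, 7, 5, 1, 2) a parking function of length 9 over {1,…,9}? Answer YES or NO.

YES

Order a: b = (1, 1, 2, 3, 5, 5, 7, 8, 9).
  b_1=1 ≤ 1
  b_2=1 ≤ 2
  b_3=2 ≤ 3
  b_4=3 ≤ 4
  b_5=5 ≤ 5
  b_6=5 ≤ 6
  b_7=7 ≤ 7
  b_8=8 ≤ 8
  b_9=9 ≤ 9
All bounds hold ⇒ YES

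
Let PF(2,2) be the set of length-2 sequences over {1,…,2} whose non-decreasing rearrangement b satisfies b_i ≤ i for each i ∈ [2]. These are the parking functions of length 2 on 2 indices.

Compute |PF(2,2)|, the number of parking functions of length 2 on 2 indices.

|PF(2,2)| = (2+1−2)·(2+1)^{2−1} = 1 · 3 = 3 (Konheim–Weiss)
Example (2,1) → sorted (1,2): b_i ≤ i ∀i, a PF.

3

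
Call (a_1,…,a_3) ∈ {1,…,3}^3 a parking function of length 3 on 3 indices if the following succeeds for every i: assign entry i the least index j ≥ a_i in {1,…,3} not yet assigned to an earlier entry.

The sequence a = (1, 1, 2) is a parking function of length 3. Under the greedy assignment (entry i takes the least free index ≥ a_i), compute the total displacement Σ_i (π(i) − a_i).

Σπ = 6 ({1..3} each once); Σa = 1+1+2 = 4; disp = 6−4 = 2.

2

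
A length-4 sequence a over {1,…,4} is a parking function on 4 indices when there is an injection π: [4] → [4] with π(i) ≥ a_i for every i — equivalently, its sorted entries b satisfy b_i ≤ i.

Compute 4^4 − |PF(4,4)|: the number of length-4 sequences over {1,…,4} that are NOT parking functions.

|PF(4,4)| = 1·5^3 = 1 · 125 = 125
Check (4,4,1,2) → sorted (1,2,4,4): b_3=4>3, not a PF.
Total 256; non-PF = 256−125 = 131

131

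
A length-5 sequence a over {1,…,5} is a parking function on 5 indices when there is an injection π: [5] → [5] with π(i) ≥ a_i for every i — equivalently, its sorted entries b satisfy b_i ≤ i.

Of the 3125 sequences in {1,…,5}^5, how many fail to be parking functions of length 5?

#PF = (5−5+1)·(5+1)^(5−1) = 1·1296 = 1296 (Konheim–Weiss)
E.g. (3,3,5,3,4) → sorted (3,3,3,4,5): b_1=3>1, not a PF.
Total 3125; non-PF = 3125−1296 = 1829

1829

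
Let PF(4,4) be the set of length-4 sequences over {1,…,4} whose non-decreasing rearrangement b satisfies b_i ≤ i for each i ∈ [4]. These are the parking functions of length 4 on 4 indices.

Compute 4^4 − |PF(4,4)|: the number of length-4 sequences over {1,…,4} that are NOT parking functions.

#PF = (4+1−4)·(4+1)^{4−1} = 1·125 = 125 (Pollak)
Example (4,4,4,2) → sorted (2,4,4,4): b_1=2>1, not a PF.
Total 256; non-PF = 256−125 = 131

131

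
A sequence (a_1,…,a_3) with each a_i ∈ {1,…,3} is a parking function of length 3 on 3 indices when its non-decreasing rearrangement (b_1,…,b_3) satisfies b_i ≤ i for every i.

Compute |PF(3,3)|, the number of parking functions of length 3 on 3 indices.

16

#PF = (3−3+1)·(3+1)^(3−1) = 1 · 16 = 16
Example (1,3,1) → sorted (1,1,3): b_i ≤ i ∀i, a PF.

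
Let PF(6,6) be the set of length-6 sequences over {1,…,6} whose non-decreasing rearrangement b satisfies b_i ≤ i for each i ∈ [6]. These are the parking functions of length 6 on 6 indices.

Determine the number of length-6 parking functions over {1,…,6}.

|PF(6,6)| = (7−6)·7^(6−1) = 1·16807 = 16807 (Pollak)
Example (1,3,4,1,1,1) → sorted (1,1,1,1,3,4): b_i ≤ i ∀i, a PF.

16807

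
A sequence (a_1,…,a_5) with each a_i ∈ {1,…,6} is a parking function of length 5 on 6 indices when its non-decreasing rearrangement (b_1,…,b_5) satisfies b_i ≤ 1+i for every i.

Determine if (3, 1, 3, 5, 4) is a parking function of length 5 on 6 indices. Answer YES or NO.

YES

Rearranged: b = (1, 3, 3, 4, 5).
  b_1=1 ≤ 2
  b_2=3 ≤ 3
  b_3=3 ≤ 4
  b_4=4 ≤ 5
  b_5=5 ≤ 6
All bounds hold ⇒ YES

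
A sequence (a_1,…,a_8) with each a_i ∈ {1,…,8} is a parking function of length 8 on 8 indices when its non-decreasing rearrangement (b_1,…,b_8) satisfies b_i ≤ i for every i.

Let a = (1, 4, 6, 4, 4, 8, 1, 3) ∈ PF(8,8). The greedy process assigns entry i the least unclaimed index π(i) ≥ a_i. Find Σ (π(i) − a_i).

Σπ = 8·9/2 = 36 (π permutes [8]); Σa = 1+4+6+4+4+8+1+3 = 31; disp = 36−31 = 5.

5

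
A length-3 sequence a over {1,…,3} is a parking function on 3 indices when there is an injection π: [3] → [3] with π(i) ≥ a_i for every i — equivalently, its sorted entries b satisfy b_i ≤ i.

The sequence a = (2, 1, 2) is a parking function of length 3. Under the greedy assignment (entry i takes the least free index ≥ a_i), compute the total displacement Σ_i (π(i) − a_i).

Σπ = 6 ({1..3} each once); Σa = 2+1+2 = 5; disp = 6−5 = 1.

1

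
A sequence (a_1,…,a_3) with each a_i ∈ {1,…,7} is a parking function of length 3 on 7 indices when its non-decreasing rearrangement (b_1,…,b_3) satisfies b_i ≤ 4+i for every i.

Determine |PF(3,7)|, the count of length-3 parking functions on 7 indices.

320

#PF = (7−3+1)·(7+1)^(3−1) = 5 · 64 = 320 [KW]
One tuple (4,7,4) → sorted (4,4,7): b_i ≤ 4+i ∀i, a PF.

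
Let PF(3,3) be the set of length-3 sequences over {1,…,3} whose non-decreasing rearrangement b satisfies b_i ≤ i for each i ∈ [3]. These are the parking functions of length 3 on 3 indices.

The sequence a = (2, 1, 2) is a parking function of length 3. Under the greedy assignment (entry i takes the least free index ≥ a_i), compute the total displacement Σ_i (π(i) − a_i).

1

Σπ(i) = 1+…+3 = 6; Σa = 2+1+2 = 5; disp = 6−5 = 1.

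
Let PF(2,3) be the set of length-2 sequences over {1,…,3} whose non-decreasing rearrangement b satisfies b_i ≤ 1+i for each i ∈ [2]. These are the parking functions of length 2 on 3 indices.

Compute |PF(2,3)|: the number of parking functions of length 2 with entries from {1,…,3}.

8

#PF = (3−2+1)·(3+1)^(2−1) = 2×4 = 8 [KW]
E.g. (2,3) → sorted (2,3): b_i ≤ 1+i ∀i, a PF.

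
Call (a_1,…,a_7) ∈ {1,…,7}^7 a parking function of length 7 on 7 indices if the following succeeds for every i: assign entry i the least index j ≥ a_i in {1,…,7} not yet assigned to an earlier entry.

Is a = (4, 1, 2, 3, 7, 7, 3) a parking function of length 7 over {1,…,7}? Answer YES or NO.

NO

Order a: b = (1, 2, 3, 3, 4, 7, 7).
  b_1=1 ≤ 1
  b_2=2 ≤ 2
  b_3=3 ≤ 3
  b_4=3 ≤ 4
  b_5=4 ≤ 5
  b_6=7 > 6
  fails at i=6 ⇒ NO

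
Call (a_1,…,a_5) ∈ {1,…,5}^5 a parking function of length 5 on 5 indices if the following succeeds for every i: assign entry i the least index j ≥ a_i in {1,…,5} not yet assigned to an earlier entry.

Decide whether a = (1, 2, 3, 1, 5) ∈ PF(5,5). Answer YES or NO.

Rearranged: b = (1, 1, 2, 3, 5).
  b_1=1 ≤ 1
  b_2=1 ≤ 2
  b_3=2 ≤ 3
  b_4=3 ≤ 4
  b_5=5 ≤ 5
All bounds hold ⇒ YES

YES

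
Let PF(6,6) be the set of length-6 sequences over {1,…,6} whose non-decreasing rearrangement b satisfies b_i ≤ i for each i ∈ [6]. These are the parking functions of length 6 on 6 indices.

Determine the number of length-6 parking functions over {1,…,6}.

16807

|PF| = (6+1−6)·(6+1)^{6−1} = 1 · 16807 = 16807 [KW]
Example (2,4,3,1,3,2) → sorted (1,2,2,3,3,4): b_i ≤ i ∀i, a PF.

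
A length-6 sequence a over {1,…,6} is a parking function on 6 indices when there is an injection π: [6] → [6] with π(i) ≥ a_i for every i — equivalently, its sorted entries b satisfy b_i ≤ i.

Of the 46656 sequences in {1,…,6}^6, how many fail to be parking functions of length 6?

Count = (6+1−6)·(6+1)^{6−1} = 1 · 16807 = 16807 [KW]
Check (4,6,6,4,2,5) → sorted (2,4,4,5,6,6): b_1=2>1, not a PF.
6^6 − 16807 = 46656 − 16807 = 29849

29849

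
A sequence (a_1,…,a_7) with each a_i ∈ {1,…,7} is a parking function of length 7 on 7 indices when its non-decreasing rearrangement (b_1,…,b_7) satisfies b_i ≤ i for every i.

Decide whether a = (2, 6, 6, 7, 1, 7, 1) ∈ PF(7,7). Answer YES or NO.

Sorted: b = (1, 1, 2, 6, 6, 7, 7).
  b_1=1 ≤ 1
  b_2=1 ≤ 2
  b_3=2 ≤ 3
  b_4=6 > 4
  fails at i=4 ⇒ NO

NO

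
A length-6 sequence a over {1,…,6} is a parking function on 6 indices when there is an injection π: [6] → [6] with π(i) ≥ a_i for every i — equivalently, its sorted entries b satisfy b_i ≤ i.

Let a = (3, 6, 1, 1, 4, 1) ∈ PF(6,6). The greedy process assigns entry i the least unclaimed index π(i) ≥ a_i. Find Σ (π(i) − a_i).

Σπ(i) = 1+…+6 = 21; Σa = 3+6+1+1+4+1 = 16; disp = 21−16 = 5.

5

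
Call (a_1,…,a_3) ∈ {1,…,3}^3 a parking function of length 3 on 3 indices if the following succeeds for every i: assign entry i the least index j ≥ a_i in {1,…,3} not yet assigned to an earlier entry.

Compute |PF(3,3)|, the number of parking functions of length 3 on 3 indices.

|PF| = 1·4^2 = 1 · 16 = 16 (Pollak)
One tuple (2,1,2) → sorted (1,2,2): b_i ≤ i ∀i, a PF.

16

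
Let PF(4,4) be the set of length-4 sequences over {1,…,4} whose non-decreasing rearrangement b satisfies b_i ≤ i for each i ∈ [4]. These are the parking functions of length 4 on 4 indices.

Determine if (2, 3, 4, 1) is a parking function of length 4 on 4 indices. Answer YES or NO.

YES

Order a: b = (1, 2, 3, 4).
  b_1=1 ≤ 1
  b_2=2 ≤ 2
  b_3=3 ≤ 3
  b_4=4 ≤ 4
All bounds hold ⇒ YES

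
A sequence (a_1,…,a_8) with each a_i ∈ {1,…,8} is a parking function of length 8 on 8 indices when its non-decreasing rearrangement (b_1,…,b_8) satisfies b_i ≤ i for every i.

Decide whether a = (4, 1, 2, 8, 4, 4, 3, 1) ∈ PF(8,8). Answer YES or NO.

Rearranged: b = (1, 1, 2, 3, 4, 4, 4, 8).
  b_1=1 ≤ 1
  b_2=1 ≤ 2
  b_3=2 ≤ 3
  b_4=3 ≤ 4
  b_5=4 ≤ 5
  b_6=4 ≤ 6
  b_7=4 ≤ 7
  b_8=8 ≤ 8
All bounds hold ⇒ YES

YES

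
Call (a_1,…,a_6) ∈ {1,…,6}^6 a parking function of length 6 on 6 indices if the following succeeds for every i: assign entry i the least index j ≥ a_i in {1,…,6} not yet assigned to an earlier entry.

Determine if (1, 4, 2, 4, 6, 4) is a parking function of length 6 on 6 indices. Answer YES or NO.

Rearranged: b = (1, 2, 4, 4, 4, 6).
  b_1=1 ≤ 1
  b_2=2 ≤ 2
  b_3=4 > 3
  fails at i=3 ⇒ NO

NO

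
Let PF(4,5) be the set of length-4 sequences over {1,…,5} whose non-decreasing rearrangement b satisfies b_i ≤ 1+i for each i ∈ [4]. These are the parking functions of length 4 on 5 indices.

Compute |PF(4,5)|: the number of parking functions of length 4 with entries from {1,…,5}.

Count = 2·6^3 = 2·216 = 432 (Konheim–Weiss)
Check (2,4,4,3) → sorted (2,3,4,4): b_i ≤ 1+i ∀i, a PF.

432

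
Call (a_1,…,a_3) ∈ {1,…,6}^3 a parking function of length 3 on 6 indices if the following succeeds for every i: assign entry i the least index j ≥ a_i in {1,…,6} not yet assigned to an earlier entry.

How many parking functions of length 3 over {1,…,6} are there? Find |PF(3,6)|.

|PF| = (7−3)·7^(3−1) = 4·49 = 196
Example (1,5,5) → sorted (1,5,5): b_i ≤ 3+i ∀i, a PF.

196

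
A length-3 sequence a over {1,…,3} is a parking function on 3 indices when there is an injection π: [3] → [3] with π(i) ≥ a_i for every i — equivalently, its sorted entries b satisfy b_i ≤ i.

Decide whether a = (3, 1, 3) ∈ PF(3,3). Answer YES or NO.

Rearranged: b = (1, 3, 3).
  b_1=1 ≤ 1
  b_2=3 > 2
  fails at i=2 ⇒ NO

NO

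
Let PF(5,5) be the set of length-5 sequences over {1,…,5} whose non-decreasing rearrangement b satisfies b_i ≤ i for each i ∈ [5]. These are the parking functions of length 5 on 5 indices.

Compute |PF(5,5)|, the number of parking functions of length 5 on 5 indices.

1296

#PF = (5+1−5)·(5+1)^{5−1} = 1×1296 = 1296 [KW]
One tuple (4,1,5,1,3) → sorted (1,1,3,4,5): b_i ≤ i ∀i, a PF.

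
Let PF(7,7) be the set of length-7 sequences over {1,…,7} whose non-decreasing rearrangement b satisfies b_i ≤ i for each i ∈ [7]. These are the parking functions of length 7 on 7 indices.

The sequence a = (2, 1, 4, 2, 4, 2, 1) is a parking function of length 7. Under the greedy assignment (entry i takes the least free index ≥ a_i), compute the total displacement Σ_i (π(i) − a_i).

Σπ = 7·8/2 = 28 (π permutes [7]); Σa = 2+1+4+2+4+2+1 = 16; disp = 28−16 = 12.

12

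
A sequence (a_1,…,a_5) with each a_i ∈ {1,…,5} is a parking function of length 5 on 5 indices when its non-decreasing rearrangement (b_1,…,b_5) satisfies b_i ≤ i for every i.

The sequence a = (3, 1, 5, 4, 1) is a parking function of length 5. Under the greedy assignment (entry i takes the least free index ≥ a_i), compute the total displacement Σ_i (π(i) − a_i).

1

Σπ = 15 ({1..5} each once); Σa = 3+1+5+4+1 = 14; disp = 15−14 = 1.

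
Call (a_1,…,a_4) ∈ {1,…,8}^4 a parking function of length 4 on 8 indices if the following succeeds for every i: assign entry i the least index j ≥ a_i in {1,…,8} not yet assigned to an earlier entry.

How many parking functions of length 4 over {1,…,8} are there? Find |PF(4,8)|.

3645

|PF| = (8+1−4)·(8+1)^{4−1} = 5×729 = 3645
One tuple (8,6,3,6) → sorted (3,6,6,8): b_i ≤ 4+i ∀i, a PF.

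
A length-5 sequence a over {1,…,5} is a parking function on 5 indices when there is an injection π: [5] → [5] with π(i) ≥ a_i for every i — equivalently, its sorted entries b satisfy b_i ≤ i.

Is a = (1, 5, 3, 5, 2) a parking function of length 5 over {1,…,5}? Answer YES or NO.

Sorted: b = (1, 2, 3, 5, 5).
  b_1=1 ≤ 1
  b_2=2 ≤ 2
  b_3=3 ≤ 3
  b_4=5 > 4
  fails at i=4 ⇒ NO

NO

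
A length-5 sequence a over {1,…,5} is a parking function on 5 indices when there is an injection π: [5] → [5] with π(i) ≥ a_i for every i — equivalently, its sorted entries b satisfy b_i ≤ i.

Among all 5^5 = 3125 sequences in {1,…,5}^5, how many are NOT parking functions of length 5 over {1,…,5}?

|PF(5,5)| = 1·6^4 = 1·1296 = 1296 [KW]
Example (2,3,4,3,2) → sorted (2,2,3,3,4): b_1=2>1, not a PF.
5^5 − 1296 = 3125 − 1296 = 1829

1829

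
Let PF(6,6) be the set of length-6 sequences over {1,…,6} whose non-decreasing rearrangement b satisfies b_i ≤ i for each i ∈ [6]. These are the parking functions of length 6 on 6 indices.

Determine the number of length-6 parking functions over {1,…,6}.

|PF| = (7−6)·7^(6−1) = 1×16807 = 16807
Example (3,5,5,1,1,2) → sorted (1,1,2,3,5,5): b_i ≤ i ∀i, a PF.

16807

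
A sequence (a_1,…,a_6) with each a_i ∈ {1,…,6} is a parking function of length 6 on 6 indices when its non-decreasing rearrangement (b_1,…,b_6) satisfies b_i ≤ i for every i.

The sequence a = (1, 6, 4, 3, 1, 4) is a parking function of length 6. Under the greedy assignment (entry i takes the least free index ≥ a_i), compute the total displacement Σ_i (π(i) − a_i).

Σπ(i) = 1+…+6 = 21; Σa = 1+6+4+3+1+4 = 19; disp = 21−19 = 2.

2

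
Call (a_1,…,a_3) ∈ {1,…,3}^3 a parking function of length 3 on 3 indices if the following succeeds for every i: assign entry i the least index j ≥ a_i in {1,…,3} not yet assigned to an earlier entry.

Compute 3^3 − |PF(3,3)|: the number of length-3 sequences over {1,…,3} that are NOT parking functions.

11

Count = (3−3+1)·(3+1)^(3−1) = 1×16 = 16 [KW]
Example (3,2,2) → sorted (2,2,3): b_1=2>1, not a PF.
So 27 − 16 = 11 fail.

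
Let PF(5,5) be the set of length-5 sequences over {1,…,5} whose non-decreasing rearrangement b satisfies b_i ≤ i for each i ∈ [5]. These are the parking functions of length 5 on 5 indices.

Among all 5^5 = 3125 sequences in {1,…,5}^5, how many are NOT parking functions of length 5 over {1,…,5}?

1829

|PF(5,5)| = (6−5)·6^(5−1) = 1·1296 = 1296 [KW]
E.g. (4,2,2,2,3) → sorted (2,2,2,3,4): b_1=2>1, not a PF.
So 3125 − 1296 = 1829 fail.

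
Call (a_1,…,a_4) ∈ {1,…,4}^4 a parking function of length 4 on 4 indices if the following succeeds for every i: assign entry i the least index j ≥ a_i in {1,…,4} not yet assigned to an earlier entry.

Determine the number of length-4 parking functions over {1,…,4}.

#PF = 1·5^3 = 1·125 = 125 (Konheim–Weiss)
Example (4,3,1,1) → sorted (1,1,3,4): b_i ≤ i ∀i, a PF.

125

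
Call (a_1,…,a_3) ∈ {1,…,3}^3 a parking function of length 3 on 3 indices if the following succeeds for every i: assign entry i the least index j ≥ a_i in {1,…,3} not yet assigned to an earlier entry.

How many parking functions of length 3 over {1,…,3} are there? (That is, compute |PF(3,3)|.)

16

Count = (3+1−3)·(3+1)^{3−1} = 1 · 16 = 16 (Konheim–Weiss)
One tuple (1,2,3) → sorted (1,2,3): b_i ≤ i ∀i, a PF.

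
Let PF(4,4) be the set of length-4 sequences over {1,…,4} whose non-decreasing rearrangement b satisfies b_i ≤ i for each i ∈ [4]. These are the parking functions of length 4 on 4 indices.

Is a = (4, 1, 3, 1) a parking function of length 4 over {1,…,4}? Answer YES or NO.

Rearranged: b = (1, 1, 3, 4).
  b_1=1 ≤ 1
  b_2=1 ≤ 2
  b_3=3 ≤ 3
  b_4=4 ≤ 4
All bounds hold ⇒ YES

YES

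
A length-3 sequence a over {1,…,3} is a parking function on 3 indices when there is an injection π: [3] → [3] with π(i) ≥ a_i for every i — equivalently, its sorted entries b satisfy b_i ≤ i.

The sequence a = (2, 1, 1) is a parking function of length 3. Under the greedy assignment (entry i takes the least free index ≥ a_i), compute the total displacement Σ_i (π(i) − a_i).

Σπ = 3·4/2 = 6 (π permutes [3]); Σa = 2+1+1 = 4; disp = 6−4 = 2.

2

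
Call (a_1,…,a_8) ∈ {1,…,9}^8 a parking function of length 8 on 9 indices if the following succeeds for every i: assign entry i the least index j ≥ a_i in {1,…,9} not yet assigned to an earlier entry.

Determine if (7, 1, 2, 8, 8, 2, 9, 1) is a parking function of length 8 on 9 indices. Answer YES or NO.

NO

Rearranged: b = (1, 1, 2, 2, 7, 8, 8, 9).
  b_1=1 ≤ 2
  b_2=1 ≤ 3
  b_3=2 ≤ 4
  b_4=2 ≤ 5
  b_5=7 > 6
  fails at i=5 ⇒ NO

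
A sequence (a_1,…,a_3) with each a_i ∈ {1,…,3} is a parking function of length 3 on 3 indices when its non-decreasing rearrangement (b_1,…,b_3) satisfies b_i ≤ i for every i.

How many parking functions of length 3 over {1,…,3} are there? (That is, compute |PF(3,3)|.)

16

|PF| = (3−3+1)·(3+1)^(3−1) = 1·16 = 16 (Pollak)
Example (3,1,1) → sorted (1,1,3): b_i ≤ i ∀i, a PF.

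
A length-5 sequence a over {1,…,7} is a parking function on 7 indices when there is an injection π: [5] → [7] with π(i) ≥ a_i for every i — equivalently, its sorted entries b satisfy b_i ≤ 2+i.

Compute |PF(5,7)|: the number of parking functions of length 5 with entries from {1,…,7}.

|PF| = 3·8^4 = 3 · 4096 = 12288 (Pollak)
Check (3,2,1,7,1) → sorted (1,1,2,3,7): b_i ≤ 2+i ∀i, a PF.

12288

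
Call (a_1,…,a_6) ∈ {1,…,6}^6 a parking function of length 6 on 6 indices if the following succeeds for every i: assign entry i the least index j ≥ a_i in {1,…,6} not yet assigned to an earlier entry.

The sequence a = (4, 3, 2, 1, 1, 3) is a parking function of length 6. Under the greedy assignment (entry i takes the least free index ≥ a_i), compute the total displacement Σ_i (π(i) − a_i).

Σπ = 21 ({1..6} each once); Σa = 4+3+2+1+1+3 = 14; disp = 21−14 = 7.

7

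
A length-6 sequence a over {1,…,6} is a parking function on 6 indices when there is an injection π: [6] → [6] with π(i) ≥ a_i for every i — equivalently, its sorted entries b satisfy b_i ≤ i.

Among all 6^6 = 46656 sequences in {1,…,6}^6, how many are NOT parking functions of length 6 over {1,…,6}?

29849

#PF = (6−6+1)·(6+1)^(6−1) = 1 · 16807 = 16807 (Pollak)
One tuple (3,6,6,5,5,4) → sorted (3,4,5,5,6,6): b_1=3>1, not a PF.
6^6 − 16807 = 46656 − 16807 = 29849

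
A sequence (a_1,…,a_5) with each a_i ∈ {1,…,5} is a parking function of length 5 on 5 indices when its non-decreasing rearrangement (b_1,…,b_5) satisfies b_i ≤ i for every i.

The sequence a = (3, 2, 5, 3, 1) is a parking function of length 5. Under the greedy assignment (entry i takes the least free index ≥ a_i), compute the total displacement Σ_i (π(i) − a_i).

Σπ = 5·6/2 = 15 (π permutes [5]); Σa = 3+2+5+3+1 = 14; disp = 15−14 = 1.

1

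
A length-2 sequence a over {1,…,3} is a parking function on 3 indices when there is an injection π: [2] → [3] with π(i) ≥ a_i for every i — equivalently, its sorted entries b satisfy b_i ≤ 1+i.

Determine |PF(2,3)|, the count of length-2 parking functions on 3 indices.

8

|PF| = (4−2)·4^(2−1) = 2·4 = 8 (Pollak)
Check (3,1) → sorted (1,3): b_i ≤ 1+i ∀i, a PF.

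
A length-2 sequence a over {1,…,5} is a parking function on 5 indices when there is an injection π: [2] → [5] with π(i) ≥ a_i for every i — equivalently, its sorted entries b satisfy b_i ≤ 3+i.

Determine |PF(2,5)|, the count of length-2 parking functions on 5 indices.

24

|PF| = (5+1−2)·(5+1)^{2−1} = 4 · 6 = 24 (Pollak)
Example (3,3) → sorted (3,3): b_i ≤ 3+i ∀i, a PF.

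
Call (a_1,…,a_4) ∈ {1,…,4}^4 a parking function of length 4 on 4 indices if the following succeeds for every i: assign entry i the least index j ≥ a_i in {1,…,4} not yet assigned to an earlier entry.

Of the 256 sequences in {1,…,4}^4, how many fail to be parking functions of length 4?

|PF| = (4−4+1)·(4+1)^(4−1) = 1×125 = 125 (Pollak)
E.g. (3,4,3,3) → sorted (3,3,3,4): b_1=3>1, not a PF.
4^4 − 125 = 256 − 125 = 131

131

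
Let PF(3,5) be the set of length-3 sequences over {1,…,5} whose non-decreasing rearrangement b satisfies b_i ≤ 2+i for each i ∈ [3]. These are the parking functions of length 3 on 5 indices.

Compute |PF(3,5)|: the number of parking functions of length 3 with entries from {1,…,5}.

108

|PF(3,5)| = (6−3)·6^(3−1) = 3·36 = 108 (Konheim–Weiss)
One tuple (5,1,2) → sorted (1,2,5): b_i ≤ 2+i ∀i, a PF.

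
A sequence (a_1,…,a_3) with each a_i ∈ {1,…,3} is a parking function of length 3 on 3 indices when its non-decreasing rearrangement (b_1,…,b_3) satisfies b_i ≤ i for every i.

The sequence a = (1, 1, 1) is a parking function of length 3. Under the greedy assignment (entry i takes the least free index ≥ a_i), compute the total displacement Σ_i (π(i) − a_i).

Σπ(i) = 1+…+3 = 6; Σa = 1+1+1 = 3; disp = 6−3 = 3.

3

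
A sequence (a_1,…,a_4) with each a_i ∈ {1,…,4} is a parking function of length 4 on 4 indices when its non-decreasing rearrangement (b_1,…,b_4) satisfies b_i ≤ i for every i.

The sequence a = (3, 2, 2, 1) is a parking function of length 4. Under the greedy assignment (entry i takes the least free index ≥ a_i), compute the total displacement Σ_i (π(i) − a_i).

2

Σπ = 4·5/2 = 10 (π permutes [4]); Σa = 3+2+2+1 = 8; disp = 10−8 = 2.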